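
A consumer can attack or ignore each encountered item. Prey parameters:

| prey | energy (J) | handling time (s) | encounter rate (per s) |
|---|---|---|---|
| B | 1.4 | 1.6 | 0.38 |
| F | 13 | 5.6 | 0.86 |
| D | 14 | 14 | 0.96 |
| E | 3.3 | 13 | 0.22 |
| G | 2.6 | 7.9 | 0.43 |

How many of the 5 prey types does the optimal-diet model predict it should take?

E/h in descending order: F 2.32, D 1, B 0.875, G 0.329, E 0.254 J/s. The optimal diet is the largest prefix of this list for which every included type satisfies E_i/h_i > R on the types above it.
Rate on top 1: 1.922. D: 1 < 1.922 → exclude; stop.
Optimal diet: F — 1 of 5 types.

1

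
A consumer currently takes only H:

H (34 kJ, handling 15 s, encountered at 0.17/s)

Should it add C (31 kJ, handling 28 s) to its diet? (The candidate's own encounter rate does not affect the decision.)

Intake rate on the current diet: R = (0.17×34) / (1 + 0.17×15) = 5.78/3.55 = 1.628 kJ/s.
C: E/h = 31/28 = 1.107 kJ/s.
1.107 < 1.628, so adding C would lower the average — exclude it.

No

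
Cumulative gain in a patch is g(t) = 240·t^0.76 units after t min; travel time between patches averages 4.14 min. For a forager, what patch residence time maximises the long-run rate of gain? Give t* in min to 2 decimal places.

13.11 min

By the marginal value theorem, leave when the instantaneous gain rate g'(t) equals the habitat-wide average g(t)/(T + t).
g'(t) = 0.76·240·t^-0.24. Setting 0.76·240·t^-0.24 = 240·t^0.76/(4.14+t) gives 0.76(4.14+t) = t, so 0.24·t = 0.76×4.14.
t* = 0.76×4.14/0.24 = 13.11 min.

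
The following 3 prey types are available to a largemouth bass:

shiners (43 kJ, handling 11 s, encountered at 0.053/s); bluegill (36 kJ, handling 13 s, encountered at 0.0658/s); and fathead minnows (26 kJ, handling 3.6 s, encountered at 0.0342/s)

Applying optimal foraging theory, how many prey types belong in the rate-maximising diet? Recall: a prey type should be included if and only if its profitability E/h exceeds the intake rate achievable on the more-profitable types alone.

3

Profitabilities (E/h, kJ/s): fathead minnows 7.22, shiners 3.91, bluegill 2.77. Add prey in this order while the next type's profitability exceeds the intake rate on those already taken.
Rate on top 1: 0.7917. shiners: 3.91 > 0.7917 → include.
Rate on top 2: 1.857. bluegill: 2.77 > 1.857 → include.
Optimal diet: fathead minnows, shiners, bluegill — 3 of 3 types.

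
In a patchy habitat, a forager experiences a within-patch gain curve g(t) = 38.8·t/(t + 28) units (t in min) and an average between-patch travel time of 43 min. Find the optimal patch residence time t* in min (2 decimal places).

Optimal t* satisfies g'(t*) = g(t*)/(T + t*).
g'(t) = 38.8·28/(t + 28)². Setting 38.8·28/(t+28)² = 38.8t/[(t+28)(43+t)] gives 28(43+t) = t(t+28), so t² = 28×43 = 1204.
t* = √1204 = 34.7 min.

34.70 min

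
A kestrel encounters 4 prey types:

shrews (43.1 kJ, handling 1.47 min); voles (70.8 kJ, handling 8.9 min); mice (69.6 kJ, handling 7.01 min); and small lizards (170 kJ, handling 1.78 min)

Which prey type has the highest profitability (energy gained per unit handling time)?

Profitability E/h (kJ/min): shrews = 43.1/1.47 = 29.3, voles = 70.8/8.9 = 7.96, mice = 69.6/7.01 = 9.93, small lizards = 170/1.78 = 95.5.
Ranked: small lizards > shrews > mice > voles.

small lizards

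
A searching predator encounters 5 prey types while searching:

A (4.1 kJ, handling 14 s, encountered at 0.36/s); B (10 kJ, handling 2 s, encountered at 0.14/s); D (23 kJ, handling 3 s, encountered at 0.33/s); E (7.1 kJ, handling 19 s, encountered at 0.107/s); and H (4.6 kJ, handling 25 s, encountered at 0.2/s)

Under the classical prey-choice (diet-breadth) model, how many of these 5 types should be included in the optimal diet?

Profitabilities (E/h, kJ/s): D 7.67, B 5, E 0.374, A 0.293, H 0.184. Add prey in this order while the next type's profitability exceeds the intake rate on those already taken.
Rate on top 1: 3.814. B: 5 > 3.814 → include.
Rate on top 2: 3.96. E: 0.374 < 3.96 → exclude; stop.
Optimal diet: D, B — 2 of 5 types.

2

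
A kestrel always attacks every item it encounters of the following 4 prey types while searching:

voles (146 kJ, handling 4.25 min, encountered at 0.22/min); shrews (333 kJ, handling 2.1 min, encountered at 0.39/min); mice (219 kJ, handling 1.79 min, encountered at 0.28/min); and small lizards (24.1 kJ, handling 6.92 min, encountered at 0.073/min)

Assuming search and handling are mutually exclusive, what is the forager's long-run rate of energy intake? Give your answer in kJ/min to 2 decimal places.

59.85 kJ/min

R = (0.22×146 + 0.39×333 + 0.28×219 + 0.073×24.1) / (1 + 0.22×4.25 + 0.39×2.1 + 0.28×1.79 + 0.073×6.92) = 225.1/3.76 = 59.85 kJ/min.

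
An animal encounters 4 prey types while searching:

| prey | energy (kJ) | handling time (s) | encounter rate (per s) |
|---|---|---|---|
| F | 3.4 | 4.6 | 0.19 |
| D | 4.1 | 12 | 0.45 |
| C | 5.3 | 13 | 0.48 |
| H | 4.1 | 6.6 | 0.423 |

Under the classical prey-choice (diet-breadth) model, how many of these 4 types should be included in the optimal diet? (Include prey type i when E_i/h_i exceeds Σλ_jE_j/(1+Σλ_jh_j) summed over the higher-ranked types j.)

Profitabilities (E/h, kJ/s): F 0.739, H 0.621, C 0.408, D 0.342. Add prey in this order while the next type's profitability exceeds the intake rate on those already taken.
Rate on top 1: 0.3447. H: 0.621 > 0.3447 → include.
Rate on top 2: 0.5102. C: 0.408 < 0.5102 → exclude; stop.
Optimal diet: F, H — 2 of 4 types.

2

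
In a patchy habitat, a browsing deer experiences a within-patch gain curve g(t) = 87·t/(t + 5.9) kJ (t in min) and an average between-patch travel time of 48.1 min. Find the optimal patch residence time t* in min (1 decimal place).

By the marginal value theorem, leave when the instantaneous gain rate g'(t) equals the habitat-wide average g(t)/(T + t).
g'(t) = 87·5.9/(t + 5.9)². Setting 87·5.9/(t+5.9)² = 87t/[(t+5.9)(48.1+t)] gives 5.9(48.1+t) = t(t+5.9), so t² = 5.9×48.1 = 283.8.
t* = √283.8 = 16.85 min.

16.8 min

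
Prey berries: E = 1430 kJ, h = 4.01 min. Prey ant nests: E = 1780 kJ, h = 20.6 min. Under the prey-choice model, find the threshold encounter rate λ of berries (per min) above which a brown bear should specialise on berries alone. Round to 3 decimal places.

Drop ant nests once their profitability E₂/h₂ falls below the rate achievable on berries alone: E₂/h₂ = λE₁/(1 + λh₁).
Solve for λ: λE₁h₂ = E₂(1 + λh₁) → λ(E₁h₂ − E₂h₁) = E₂ → λ = E₂/(E₁h₂ − E₂h₁).
λ = 1780/(1430×20.6 − 1780×4.01) = 1780/2.232e+04 = 0.07975 per min.

0.080 per min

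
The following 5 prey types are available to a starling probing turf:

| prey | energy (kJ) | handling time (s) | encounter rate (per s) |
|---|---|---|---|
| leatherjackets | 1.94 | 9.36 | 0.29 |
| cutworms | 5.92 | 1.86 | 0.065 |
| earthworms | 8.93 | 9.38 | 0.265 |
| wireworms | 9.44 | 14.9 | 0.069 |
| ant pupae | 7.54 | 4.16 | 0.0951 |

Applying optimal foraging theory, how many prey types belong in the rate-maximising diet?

Profitabilities (E/h, kJ/s): cutworms 3.18, ant pupae 1.81, earthworms 0.952, wireworms 0.634, leatherjackets 0.207. Add prey in this order while the next type's profitability exceeds the intake rate on those already taken.
Rate on top 1: 0.3433. ant pupae: 1.81 > 0.3433 → include.
Rate on top 2: 0.7266. earthworms: 0.952 > 0.7266 → include.
Rate on top 3: 0.8666. wireworms: 0.634 < 0.8666 → exclude; stop.
Optimal diet: cutworms, ant pupae, earthworms — 3 of 5 types.

3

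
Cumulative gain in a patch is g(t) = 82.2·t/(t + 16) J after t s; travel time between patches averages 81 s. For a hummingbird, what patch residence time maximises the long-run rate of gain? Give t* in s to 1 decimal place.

36.0 s

By the marginal value theorem, leave when the instantaneous gain rate g'(t) equals the habitat-wide average g(t)/(T + t).
g'(t) = 82.2·16/(t + 16)². Setting 82.2·16/(t+16)² = 82.2t/[(t+16)(81+t)] gives 16(81+t) = t(t+16), so t² = 16×81 = 1296.
t* = √1296 = 36 s.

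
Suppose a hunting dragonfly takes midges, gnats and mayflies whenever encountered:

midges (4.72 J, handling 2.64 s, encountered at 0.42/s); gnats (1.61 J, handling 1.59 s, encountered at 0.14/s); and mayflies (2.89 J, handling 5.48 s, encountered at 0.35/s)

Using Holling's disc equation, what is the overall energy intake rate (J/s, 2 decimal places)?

R = Σλ_iE_i / (1 + Σλ_ih_i)
Numerator: 0.42×4.72 + 0.14×1.61 + 0.35×2.89 = 3.219
Denominator: 1 + 0.42×2.64 + 0.14×1.59 + 0.35×5.48 = 4.249
R = 3.219/4.249 = 0.7576 J/s

0.76 J/s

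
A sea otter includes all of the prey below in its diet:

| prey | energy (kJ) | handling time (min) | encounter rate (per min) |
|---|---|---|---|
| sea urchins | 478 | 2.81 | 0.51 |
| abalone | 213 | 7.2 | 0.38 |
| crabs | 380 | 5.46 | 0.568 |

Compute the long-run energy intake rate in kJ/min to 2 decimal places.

R = (0.51×478 + 0.38×213 + 0.568×380) / (1 + 0.51×2.81 + 0.38×7.2 + 0.568×5.46) = 540.6/8.27 = 65.36 kJ/min.

65.36 kJ/min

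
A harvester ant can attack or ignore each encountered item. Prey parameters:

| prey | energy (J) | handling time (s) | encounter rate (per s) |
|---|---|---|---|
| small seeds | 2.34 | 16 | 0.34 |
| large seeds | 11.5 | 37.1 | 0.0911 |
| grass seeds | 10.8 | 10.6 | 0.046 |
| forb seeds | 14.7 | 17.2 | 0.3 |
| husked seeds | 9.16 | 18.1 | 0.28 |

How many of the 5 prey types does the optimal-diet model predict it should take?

2

Rank by E/h (J/s): grass seeds 1.02, forb seeds 0.855, husked seeds 0.506, large seeds 0.31, small seeds 0.146. Include each in turn until the next type's E/h falls below the running intake rate.
Rate on top 1: 0.334. forb seeds: 0.855 > 0.334 → include.
Rate on top 2: 0.7381. husked seeds: 0.506 < 0.7381 → exclude; stop.
Optimal diet: grass seeds, forb seeds — 2 of 5 types.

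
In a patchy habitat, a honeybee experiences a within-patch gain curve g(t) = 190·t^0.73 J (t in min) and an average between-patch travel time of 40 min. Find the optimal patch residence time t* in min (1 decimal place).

108.1 min

By the marginal value theorem, leave when the instantaneous gain rate g'(t) equals the habitat-wide average g(t)/(T + t).
g'(t) = 0.73·190·t^-0.27. Setting 0.73·190·t^-0.27 = 190·t^0.73/(40+t) gives 0.73(40+t) = t, so 0.27·t = 0.73×40.
t* = 0.73×40/0.27 = 108.1 min.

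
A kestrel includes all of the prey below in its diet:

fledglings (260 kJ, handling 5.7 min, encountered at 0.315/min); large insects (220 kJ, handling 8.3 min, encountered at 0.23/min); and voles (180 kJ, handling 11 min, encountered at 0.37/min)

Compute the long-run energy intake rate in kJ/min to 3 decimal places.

22.691 kJ/min

R = Σλ_iE_i / (1 + Σλ_ih_i)
Numerator: 0.315×260 + 0.23×220 + 0.37×180 = 199.1
Denominator: 1 + 0.315×5.7 + 0.23×8.3 + 0.37×11 = 8.774
R = 199.1/8.774 = 22.69 kJ/min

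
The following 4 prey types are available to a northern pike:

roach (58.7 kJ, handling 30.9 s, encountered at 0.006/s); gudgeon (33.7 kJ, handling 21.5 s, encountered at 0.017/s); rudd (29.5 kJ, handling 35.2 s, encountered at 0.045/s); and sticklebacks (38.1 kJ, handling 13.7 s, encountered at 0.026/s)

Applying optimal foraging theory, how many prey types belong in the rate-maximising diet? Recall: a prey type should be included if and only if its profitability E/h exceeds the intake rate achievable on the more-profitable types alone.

Profitabilities (E/h, kJ/s): sticklebacks 2.78, roach 1.9, gudgeon 1.57, rudd 0.838. Add prey in this order while the next type's profitability exceeds the intake rate on those already taken.
Rate on top 1: 0.7304. roach: 1.9 > 0.7304 → include.
Rate on top 2: 0.871. gudgeon: 1.57 > 0.871 → include.
Rate on top 3: 1.005. rudd: 0.838 < 1.005 → exclude; stop.
Optimal diet: sticklebacks, roach, gudgeon — 3 of 4 types.

3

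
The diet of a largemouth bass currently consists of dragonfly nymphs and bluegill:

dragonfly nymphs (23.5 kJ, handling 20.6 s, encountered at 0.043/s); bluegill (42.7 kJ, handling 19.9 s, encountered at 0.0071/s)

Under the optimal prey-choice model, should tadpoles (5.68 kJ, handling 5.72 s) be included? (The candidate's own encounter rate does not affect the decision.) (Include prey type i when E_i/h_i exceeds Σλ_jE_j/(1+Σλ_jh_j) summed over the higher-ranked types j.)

Yes

On dragonfly nymphs and bluegill alone, R = ΣλE/(1+Σλh) = 1.314/2.027 = 0.6481 kJ/s.
tadpoles: E/h = 5.68/5.72 = 0.993 kJ/s.
0.993 > 0.6481, so adding tadpoles raises the average — include it.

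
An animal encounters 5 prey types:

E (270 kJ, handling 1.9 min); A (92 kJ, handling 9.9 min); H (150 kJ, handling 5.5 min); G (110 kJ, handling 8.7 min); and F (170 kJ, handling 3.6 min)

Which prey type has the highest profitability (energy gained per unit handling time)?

E

Profitability E/h (kJ/min): E = 270/1.9 = 142, A = 92/9.9 = 9.29, H = 150/5.5 = 27.3, G = 110/8.7 = 12.6, F = 170/3.6 = 47.2.
Ranked: E > F > H > G > A.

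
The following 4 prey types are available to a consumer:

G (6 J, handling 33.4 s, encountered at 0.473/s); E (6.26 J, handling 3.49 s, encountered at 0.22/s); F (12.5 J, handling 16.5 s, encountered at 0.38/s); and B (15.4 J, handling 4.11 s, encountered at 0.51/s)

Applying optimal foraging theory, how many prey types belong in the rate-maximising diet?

Profitabilities (E/h, J/s): B 3.75, E 1.79, F 0.758, G 0.18. Add prey in this order while the next type's profitability exceeds the intake rate on those already taken.
Rate on top 1: 2.537. E: 1.79 < 2.537 → exclude; stop.
Optimal diet: B — 1 of 4 types.

1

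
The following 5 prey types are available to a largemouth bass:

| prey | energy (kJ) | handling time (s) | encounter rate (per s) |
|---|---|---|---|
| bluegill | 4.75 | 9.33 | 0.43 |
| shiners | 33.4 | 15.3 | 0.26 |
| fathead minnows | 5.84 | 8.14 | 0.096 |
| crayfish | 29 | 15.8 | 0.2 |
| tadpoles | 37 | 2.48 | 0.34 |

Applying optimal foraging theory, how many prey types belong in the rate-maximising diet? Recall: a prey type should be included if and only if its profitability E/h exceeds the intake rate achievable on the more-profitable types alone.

E/h in descending order: tadpoles 14.9, shiners 2.18, crayfish 1.84, fathead minnows 0.717, bluegill 0.509 kJ/s. The optimal diet is the largest prefix of this list for which every included type satisfies E_i/h_i > R on the types above it.
Rate on top 1: 6.825. shiners: 2.18 < 6.825 → exclude; stop.
Optimal diet: tadpoles — 1 of 5 types.

1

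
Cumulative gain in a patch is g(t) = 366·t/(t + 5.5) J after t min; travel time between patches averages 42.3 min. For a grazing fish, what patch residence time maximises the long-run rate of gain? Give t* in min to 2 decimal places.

15.25 min

Maximise g(t)/(T+t): set derivative to zero → g'(t)(T+t) = g(t).
g'(t) = 366·5.5/(t + 5.5)². Setting 366·5.5/(t+5.5)² = 366t/[(t+5.5)(42.3+t)] gives 5.5(42.3+t) = t(t+5.5), so t² = 5.5×42.3 = 232.6.
t* = √232.6 = 15.25 min.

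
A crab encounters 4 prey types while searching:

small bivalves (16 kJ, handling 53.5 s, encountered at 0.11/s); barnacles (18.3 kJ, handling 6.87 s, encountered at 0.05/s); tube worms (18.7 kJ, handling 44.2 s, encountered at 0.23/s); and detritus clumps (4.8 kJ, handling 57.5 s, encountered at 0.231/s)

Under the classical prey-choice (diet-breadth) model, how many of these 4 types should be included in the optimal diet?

E/h in descending order: barnacles 2.66, tube worms 0.423, small bivalves 0.299, detritus clumps 0.0835 kJ/s. The optimal diet is the largest prefix of this list for which every included type satisfies E_i/h_i > R on the types above it.
Rate on top 1: 0.6811. tube worms: 0.423 < 0.6811 → exclude; stop.
Optimal diet: barnacles — 1 of 4 types.

1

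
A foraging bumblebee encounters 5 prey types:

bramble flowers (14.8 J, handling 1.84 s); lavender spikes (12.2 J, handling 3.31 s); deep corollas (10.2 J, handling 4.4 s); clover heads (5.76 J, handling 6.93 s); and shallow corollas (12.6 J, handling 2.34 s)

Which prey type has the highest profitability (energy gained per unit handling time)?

bramble flowers

In descending order of E/h:
bramble flowers: 14.8/1.84 = 8.04 J/s
shallow corollas: 12.6/2.34 = 5.38 J/s
lavender spikes: 12.2/3.31 = 3.69 J/s
deep corollas: 10.2/4.4 = 2.32 J/s
clover heads: 5.76/6.93 = 0.831 J/s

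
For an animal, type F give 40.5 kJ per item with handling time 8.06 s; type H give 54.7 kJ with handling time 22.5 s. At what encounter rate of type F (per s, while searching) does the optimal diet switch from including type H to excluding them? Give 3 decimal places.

0.116 per s

At the threshold, the rate on type F alone equals the profitability of type H: λ·40.5/(1 + λ·8.06) = 54.7/22.5 = 2.431.
Rearranging, λ(40.5 − 2.431×8.06) = 2.431, so λ = 2.431/20.91 = 0.1163 per s.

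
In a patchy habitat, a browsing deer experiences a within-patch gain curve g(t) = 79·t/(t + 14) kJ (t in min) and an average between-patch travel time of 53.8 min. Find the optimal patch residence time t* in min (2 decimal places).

Maximise g(t)/(T+t): set derivative to zero → g'(t)(T+t) = g(t).
g'(t) = 79·14/(t + 14)². Setting 79·14/(t+14)² = 79t/[(t+14)(53.8+t)] gives 14(53.8+t) = t(t+14), so t² = 14×53.8 = 753.2.
t* = √753.2 = 27.44 min.

27.44 min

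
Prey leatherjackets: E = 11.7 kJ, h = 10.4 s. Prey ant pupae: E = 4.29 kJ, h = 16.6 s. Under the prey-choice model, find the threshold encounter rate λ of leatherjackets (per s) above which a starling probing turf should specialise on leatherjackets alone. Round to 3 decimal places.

At the threshold, the rate on leatherjackets alone equals the profitability of ant pupae: λ·11.7/(1 + λ·10.4) = 4.29/16.6 = 0.2584.
Rearranging, λ(11.7 − 0.2584×10.4) = 0.2584, so λ = 0.2584/9.012 = 0.02868 per s.

0.029 per s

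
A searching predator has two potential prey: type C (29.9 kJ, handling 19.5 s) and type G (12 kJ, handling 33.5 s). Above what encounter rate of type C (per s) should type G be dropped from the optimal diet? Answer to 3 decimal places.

The zero-one rule: include type G iff E₂/h₂ > λE₁/(1+λh₁). Equality gives the switch point.
λE₁h₂ = E₂ + λE₂h₁ ⇒ λ = E₂/(E₁h₂ − E₂h₁) = 12/(1002 − 234) = 0.01563 per s.

0.016 per s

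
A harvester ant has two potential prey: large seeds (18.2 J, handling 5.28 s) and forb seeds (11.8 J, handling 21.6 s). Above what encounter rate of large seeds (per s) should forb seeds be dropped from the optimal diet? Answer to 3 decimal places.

0.036 per s

At the threshold, the rate on large seeds alone equals the profitability of forb seeds: λ·18.2/(1 + λ·5.28) = 11.8/21.6 = 0.5463.
Rearranging, λ(18.2 − 0.5463×5.28) = 0.5463, so λ = 0.5463/15.32 = 0.03567 per s.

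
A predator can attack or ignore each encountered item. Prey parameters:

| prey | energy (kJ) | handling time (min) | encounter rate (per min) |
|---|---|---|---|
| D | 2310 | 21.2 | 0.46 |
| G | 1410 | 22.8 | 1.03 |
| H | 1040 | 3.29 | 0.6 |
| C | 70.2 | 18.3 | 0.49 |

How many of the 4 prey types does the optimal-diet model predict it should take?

E/h in descending order: H 316, D 109, G 61.8, C 3.84 kJ/min. The optimal diet is the largest prefix of this list for which every included type satisfies E_i/h_i > R on the types above it.
Rate on top 1: 209.8. D: 109 < 209.8 → exclude; stop.
Optimal diet: H — 1 of 4 types.

1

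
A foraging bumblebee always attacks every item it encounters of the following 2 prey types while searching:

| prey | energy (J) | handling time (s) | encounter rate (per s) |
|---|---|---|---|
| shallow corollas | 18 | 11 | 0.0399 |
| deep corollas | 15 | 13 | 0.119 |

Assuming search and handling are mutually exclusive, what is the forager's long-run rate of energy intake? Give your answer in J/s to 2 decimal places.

R = Σλ_iE_i / (1 + Σλ_ih_i)
Numerator: 0.0399×18 + 0.119×15 = 2.503
Denominator: 1 + 0.0399×11 + 0.119×13 = 2.986
R = 2.503/2.986 = 0.8383 J/s

0.84 J/s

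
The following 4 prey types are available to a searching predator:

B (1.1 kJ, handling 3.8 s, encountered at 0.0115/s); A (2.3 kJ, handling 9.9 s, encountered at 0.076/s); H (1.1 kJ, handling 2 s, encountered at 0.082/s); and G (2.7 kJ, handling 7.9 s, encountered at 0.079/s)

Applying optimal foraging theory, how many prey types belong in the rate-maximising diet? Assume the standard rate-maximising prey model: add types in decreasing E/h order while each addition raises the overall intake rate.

Rank by E/h (kJ/s): H 0.55, G 0.342, B 0.289, A 0.232. Include each in turn until the next type's E/h falls below the running intake rate.
Rate on top 1: 0.07749. G: 0.342 > 0.07749 → include.
Rate on top 2: 0.1697. B: 0.289 > 0.1697 → include.
Rate on top 3: 0.1726. A: 0.232 > 0.1726 → include.
Optimal diet: H, G, B, A — 4 of 4 types.

4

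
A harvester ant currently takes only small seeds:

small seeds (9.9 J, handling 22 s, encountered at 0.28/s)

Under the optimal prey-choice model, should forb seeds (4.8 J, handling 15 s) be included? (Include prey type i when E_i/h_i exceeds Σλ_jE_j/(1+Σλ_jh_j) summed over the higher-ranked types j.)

Current rate: (0.28×9.9)/(1 + 0.28×22) = 0.3872 J/s.
forb seeds: E/h = 4.8/15 = 0.32 J/s.
Since 0.32 < R, time spent handling forb seeds is better spent searching.

No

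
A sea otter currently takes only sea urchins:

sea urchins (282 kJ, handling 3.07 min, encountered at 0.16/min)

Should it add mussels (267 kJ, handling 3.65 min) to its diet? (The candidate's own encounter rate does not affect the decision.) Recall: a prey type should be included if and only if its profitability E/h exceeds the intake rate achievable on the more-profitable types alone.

On sea urchins alone, R = ΣλE/(1+Σλh) = 45.12/1.491 = 30.26 kJ/min.
Profitability of mussels: 267/3.65 = 73.15 kJ/min.
Since 73.15 > R, including mussels increases the long-run rate.

Yes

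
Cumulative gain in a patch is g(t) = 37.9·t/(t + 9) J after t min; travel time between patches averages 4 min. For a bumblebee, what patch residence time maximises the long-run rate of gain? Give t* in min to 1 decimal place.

Optimal t* satisfies g'(t*) = g(t*)/(T + t*).
g'(t) = 37.9·9/(t + 9)². Setting 37.9·9/(t+9)² = 37.9t/[(t+9)(4+t)] gives 9(4+t) = t(t+9), so t² = 9×4 = 36.
t* = √36 = 6 min.

6.0 min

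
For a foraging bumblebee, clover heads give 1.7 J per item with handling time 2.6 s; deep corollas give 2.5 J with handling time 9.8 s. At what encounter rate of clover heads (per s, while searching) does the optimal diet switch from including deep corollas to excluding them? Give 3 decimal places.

0.246 per s

At the threshold, the rate on clover heads alone equals the profitability of deep corollas: λ·1.7/(1 + λ·2.6) = 2.5/9.8 = 0.2551.
Rearranging, λ(1.7 − 0.2551×2.6) = 0.2551, so λ = 0.2551/1.037 = 0.2461 per s.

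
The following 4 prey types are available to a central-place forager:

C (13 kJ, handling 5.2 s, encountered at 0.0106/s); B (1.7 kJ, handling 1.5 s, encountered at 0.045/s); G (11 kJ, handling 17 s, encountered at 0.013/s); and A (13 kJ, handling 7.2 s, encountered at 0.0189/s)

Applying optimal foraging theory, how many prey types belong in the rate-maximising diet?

4

Profitabilities (E/h, kJ/s): C 2.5, A 1.81, B 1.13, G 0.647. Add prey in this order while the next type's profitability exceeds the intake rate on those already taken.
Rate on top 1: 0.1306. A: 1.81 > 0.1306 → include.
Rate on top 2: 0.3219. B: 1.13 > 0.3219 → include.
Rate on top 3: 0.3655. G: 0.647 > 0.3655 → include.
Optimal diet: C, A, B, G — 4 of 4 types.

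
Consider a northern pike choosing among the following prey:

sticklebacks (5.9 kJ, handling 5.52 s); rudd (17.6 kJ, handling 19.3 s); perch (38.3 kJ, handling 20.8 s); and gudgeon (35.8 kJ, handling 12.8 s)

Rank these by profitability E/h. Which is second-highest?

In descending order of E/h:
gudgeon: 35.8/12.8 = 2.8 kJ/s
perch: 38.3/20.8 = 1.84 kJ/s
sticklebacks: 5.9/5.52 = 1.07 kJ/s
rudd: 17.6/19.3 = 0.912 kJ/s

perch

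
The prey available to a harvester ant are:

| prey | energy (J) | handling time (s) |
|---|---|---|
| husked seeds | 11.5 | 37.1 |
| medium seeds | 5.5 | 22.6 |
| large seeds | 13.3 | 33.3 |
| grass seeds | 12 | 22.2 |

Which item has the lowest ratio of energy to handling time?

Profitability E/h (J/s): husked seeds = 11.5/37.1 = 0.31, medium seeds = 5.5/22.6 = 0.243, large seeds = 13.3/33.3 = 0.399, grass seeds = 12/22.2 = 0.541.
Ranked: grass seeds > large seeds > husked seeds > medium seeds.

medium seeds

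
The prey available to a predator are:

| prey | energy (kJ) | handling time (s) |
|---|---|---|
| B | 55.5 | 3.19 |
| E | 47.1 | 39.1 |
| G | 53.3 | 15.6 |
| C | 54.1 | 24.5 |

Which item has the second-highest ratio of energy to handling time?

G

Profitability E/h (kJ/s): B = 55.5/3.19 = 17.4, E = 47.1/39.1 = 1.2, G = 53.3/15.6 = 3.42, C = 54.1/24.5 = 2.21.
Ranked: B > G > C > E.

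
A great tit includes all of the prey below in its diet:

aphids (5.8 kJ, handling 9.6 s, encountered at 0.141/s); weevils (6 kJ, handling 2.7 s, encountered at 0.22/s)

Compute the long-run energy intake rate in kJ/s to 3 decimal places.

0.725 kJ/s

R = Σλ_iE_i / (1 + Σλ_ih_i)
Numerator: 0.141×5.8 + 0.22×6 = 2.138
Denominator: 1 + 0.141×9.6 + 0.22×2.7 = 2.948
R = 2.138/2.948 = 0.7253 kJ/s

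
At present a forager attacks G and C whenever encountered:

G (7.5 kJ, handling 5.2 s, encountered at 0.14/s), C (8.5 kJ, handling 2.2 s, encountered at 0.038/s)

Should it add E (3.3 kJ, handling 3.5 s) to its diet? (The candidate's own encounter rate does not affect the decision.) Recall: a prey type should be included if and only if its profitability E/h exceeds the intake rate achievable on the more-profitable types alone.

Intake rate on the current diet: R = (0.14×7.5 + 0.038×8.5) / (1 + 0.14×5.2 + 0.038×2.2) = 1.373/1.812 = 0.7579 kJ/s.
E: E/h = 3.3/3.5 = 0.9429 kJ/s.
0.9429 > 0.7579, so adding E raises the average — include it.

Yes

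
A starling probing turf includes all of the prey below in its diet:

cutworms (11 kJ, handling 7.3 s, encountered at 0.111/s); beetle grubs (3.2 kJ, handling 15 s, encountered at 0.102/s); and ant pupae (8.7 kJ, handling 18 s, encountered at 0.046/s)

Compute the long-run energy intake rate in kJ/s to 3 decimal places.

0.467 kJ/s

R = (0.111×11 + 0.102×3.2 + 0.046×8.7) / (1 + 0.111×7.3 + 0.102×15 + 0.046×18) = 1.948/4.168 = 0.4672 kJ/s.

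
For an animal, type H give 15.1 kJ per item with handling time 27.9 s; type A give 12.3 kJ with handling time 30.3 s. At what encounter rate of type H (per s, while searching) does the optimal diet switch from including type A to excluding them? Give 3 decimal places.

0.108 per s

The zero-one rule: include type A iff E₂/h₂ > λE₁/(1+λh₁). Equality gives the switch point.
λE₁h₂ = E₂ + λE₂h₁ ⇒ λ = E₂/(E₁h₂ − E₂h₁) = 12.3/(457.5 − 343.2) = 0.1076 per s.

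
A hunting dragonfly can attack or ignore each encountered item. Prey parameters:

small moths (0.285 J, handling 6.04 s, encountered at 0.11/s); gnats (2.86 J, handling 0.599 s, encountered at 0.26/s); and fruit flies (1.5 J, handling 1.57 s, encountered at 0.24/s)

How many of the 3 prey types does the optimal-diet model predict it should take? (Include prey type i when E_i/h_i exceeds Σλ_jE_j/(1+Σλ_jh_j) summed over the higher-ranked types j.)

2

Rank by E/h (J/s): gnats 4.77, fruit flies 0.955, small moths 0.0472. Include each in turn until the next type's E/h falls below the running intake rate.
Rate on top 1: 0.6434. fruit flies: 0.955 > 0.6434 → include.
Rate on top 2: 0.7201. small moths: 0.0472 < 0.7201 → exclude; stop.
Optimal diet: gnats, fruit flies — 2 of 3 types.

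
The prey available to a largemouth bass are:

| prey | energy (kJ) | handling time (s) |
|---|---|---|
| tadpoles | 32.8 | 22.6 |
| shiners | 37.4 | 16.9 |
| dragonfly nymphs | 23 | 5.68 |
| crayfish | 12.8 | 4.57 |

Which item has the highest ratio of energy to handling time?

In descending order of E/h:
dragonfly nymphs: 23/5.68 = 4.05 kJ/s
crayfish: 12.8/4.57 = 2.8 kJ/s
shiners: 37.4/16.9 = 2.21 kJ/s
tadpoles: 32.8/22.6 = 1.45 kJ/s

dragonfly nymphs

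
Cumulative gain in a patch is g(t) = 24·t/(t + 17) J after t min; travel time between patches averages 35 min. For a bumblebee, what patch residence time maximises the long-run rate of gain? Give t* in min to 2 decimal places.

Maximise g(t)/(T+t): set derivative to zero → g'(t)(T+t) = g(t).
g'(t) = 24·17/(t + 17)². Setting 24·17/(t+17)² = 24t/[(t+17)(35+t)] gives 17(35+t) = t(t+17), so t² = 17×35 = 595.
t* = √595 = 24.39 min.

24.39 min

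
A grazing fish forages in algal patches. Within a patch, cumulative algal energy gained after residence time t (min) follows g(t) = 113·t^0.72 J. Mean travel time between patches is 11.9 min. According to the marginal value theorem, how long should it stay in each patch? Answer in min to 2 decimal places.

30.60 min

By the marginal value theorem, leave when the instantaneous gain rate g'(t) equals the habitat-wide average g(t)/(T + t).
g'(t) = 0.72·113·t^-0.28. Setting 0.72·113·t^-0.28 = 113·t^0.72/(11.9+t) gives 0.72(11.9+t) = t, so 0.28·t = 0.72×11.9.
t* = 0.72×11.9/0.28 = 30.6 min.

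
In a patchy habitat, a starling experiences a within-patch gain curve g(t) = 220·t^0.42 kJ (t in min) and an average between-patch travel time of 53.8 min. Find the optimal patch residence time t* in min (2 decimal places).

Maximise g(t)/(T+t): set derivative to zero → g'(t)(T+t) = g(t).
g'(t) = 0.42·220·t^-0.58. Setting 0.42·220·t^-0.58 = 220·t^0.42/(53.8+t) gives 0.42(53.8+t) = t, so 0.58·t = 0.42×53.8.
t* = 0.42×53.8/0.58 = 38.96 min.

38.96 min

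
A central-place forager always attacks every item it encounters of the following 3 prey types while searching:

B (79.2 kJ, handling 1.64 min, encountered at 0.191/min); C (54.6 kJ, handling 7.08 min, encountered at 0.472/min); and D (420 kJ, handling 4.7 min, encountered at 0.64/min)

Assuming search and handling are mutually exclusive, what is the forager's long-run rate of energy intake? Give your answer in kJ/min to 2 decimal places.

40.41 kJ/min

Energy encountered per unit search time: 0.191×79.2 + 0.472×54.6 + 0.64×420 = 309.7 kJ/min.
Handling time per unit search time: 0.191×1.64 + 0.472×7.08 + 0.64×4.7 = 6.663.
Rate = 309.7/(1 + 6.663) = 40.41 kJ/min.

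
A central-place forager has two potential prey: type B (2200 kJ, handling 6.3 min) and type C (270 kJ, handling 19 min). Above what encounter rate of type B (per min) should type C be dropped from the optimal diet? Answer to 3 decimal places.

0.007 per min

The zero-one rule: include type C iff E₂/h₂ > λE₁/(1+λh₁). Equality gives the switch point.
λE₁h₂ = E₂ + λE₂h₁ ⇒ λ = E₂/(E₁h₂ − E₂h₁) = 270/(4.18e+04 − 1701) = 0.006733 per min.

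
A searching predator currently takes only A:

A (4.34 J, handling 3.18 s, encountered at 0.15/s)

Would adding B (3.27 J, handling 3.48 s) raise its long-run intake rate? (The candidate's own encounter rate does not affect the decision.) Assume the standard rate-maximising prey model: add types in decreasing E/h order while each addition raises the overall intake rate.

Yes

On A alone, R = ΣλE/(1+Σλh) = 0.651/1.477 = 0.4408 J/s.
B: E/h = 3.27/3.48 = 0.9397 J/s.
Since 0.9397 > R, including B increases the long-run rate.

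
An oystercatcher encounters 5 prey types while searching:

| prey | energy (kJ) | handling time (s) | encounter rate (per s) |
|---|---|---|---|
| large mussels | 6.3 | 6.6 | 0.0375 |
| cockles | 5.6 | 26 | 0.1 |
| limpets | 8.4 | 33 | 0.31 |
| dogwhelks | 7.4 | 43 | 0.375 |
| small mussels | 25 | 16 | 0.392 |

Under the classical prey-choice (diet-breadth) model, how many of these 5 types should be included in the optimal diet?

1

Profitabilities (E/h, kJ/s): small mussels 1.56, large mussels 0.955, limpets 0.255, cockles 0.215, dogwhelks 0.172. Add prey in this order while the next type's profitability exceeds the intake rate on those already taken.
Rate on top 1: 1.348. large mussels: 0.955 < 1.348 → exclude; stop.
Optimal diet: small mussels — 1 of 5 types.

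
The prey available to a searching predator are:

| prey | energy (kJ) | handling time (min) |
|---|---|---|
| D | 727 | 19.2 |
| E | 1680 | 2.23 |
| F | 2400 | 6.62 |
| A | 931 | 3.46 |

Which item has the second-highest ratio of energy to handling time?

F

In descending order of E/h:
E: 1680/2.23 = 753 kJ/min
F: 2400/6.62 = 363 kJ/min
A: 931/3.46 = 269 kJ/min
D: 727/19.2 = 37.9 kJ/min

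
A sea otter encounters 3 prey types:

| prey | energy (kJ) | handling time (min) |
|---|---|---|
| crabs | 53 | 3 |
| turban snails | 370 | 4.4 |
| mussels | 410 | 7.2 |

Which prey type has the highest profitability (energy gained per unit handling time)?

Profitability E/h (kJ/min): crabs = 53/3 = 17.7, turban snails = 370/4.4 = 84.1, mussels = 410/7.2 = 56.9.
Ranked: turban snails > mussels > crabs.

turban snails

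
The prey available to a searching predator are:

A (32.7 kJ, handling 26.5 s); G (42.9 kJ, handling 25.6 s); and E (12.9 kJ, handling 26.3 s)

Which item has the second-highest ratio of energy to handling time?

A

Profitability E/h (kJ/s): A = 32.7/26.5 = 1.23, G = 42.9/25.6 = 1.68, E = 12.9/26.3 = 0.49.
Ranked: G > A > E.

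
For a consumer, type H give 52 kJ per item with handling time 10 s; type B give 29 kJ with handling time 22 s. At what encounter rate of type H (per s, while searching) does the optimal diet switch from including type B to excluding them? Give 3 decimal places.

0.034 per s

At the threshold, the rate on type H alone equals the profitability of type B: λ·52/(1 + λ·10) = 29/22 = 1.318.
Rearranging, λ(52 − 1.318×10) = 1.318, so λ = 1.318/38.82 = 0.03396 per s.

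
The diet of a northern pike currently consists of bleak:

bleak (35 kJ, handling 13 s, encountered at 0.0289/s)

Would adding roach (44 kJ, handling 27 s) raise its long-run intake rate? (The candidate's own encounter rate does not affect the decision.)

Yes

Current rate: (0.0289×35)/(1 + 0.0289×13) = 0.7353 kJ/s.
Profitability of roach: 44/27 = 1.63 kJ/s.
1.63 > 0.7353, so adding roach raises the average — include it.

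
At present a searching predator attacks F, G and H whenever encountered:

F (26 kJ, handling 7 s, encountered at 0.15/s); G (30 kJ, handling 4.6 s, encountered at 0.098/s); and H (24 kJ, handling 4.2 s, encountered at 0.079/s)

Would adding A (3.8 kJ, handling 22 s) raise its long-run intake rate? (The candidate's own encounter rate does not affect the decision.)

No

On F, G and H alone, R = ΣλE/(1+Σλh) = 8.736/2.833 = 3.084 kJ/s.
Profitability of A: 3.8/22 = 0.1727 kJ/s.
0.1727 < 3.084, so adding A would lower the average — exclude it.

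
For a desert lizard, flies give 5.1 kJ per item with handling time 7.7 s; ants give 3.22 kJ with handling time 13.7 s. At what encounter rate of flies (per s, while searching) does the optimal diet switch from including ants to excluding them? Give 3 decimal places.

At the threshold, the rate on flies alone equals the profitability of ants: λ·5.1/(1 + λ·7.7) = 3.22/13.7 = 0.235.
Rearranging, λ(5.1 − 0.235×7.7) = 0.235, so λ = 0.235/3.29 = 0.07143 per s.

0.071 per s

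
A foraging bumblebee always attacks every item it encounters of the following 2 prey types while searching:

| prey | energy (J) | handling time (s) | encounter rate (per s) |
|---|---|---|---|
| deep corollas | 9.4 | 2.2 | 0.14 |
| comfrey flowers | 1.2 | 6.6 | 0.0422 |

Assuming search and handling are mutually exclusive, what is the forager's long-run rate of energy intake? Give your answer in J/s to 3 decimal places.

R = Σλ_iE_i / (1 + Σλ_ih_i)
Numerator: 0.14×9.4 + 0.0422×1.2 = 1.367
Denominator: 1 + 0.14×2.2 + 0.0422×6.6 = 1.587
R = 1.367/1.587 = 0.8614 J/s

0.861 J/s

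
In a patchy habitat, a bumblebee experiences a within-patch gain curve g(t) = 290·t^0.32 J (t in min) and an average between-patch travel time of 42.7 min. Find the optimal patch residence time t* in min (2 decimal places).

20.09 min

Optimal t* satisfies g'(t*) = g(t*)/(T + t*).
g'(t) = 0.32·290·t^-0.68. Setting 0.32·290·t^-0.68 = 290·t^0.32/(42.7+t) gives 0.32(42.7+t) = t, so 0.68·t = 0.32×42.7.
t* = 0.32×42.7/0.68 = 20.09 min.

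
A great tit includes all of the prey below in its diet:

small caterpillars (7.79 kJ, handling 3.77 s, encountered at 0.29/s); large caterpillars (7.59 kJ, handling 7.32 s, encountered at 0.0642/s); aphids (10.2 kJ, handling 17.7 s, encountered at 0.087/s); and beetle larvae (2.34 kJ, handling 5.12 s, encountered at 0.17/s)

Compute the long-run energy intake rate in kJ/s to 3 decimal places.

0.811 kJ/s

R = Σλ_iE_i / (1 + Σλ_ih_i)
Numerator: 0.29×7.79 + 0.0642×7.59 + 0.087×10.2 + 0.17×2.34 = 4.032
Denominator: 1 + 0.29×3.77 + 0.0642×7.32 + 0.087×17.7 + 0.17×5.12 = 4.974
R = 4.032/4.974 = 0.8106 kJ/s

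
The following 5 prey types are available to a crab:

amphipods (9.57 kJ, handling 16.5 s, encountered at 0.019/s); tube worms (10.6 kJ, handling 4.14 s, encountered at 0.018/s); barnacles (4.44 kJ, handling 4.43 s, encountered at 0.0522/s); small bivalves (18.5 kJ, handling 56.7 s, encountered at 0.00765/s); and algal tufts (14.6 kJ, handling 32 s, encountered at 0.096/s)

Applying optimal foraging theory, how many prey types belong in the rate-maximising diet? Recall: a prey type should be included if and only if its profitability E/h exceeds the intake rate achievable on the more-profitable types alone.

E/h in descending order: tube worms 2.56, barnacles 1, amphipods 0.58, algal tufts 0.456, small bivalves 0.326 kJ/s. The optimal diet is the largest prefix of this list for which every included type satisfies E_i/h_i > R on the types above it.
Rate on top 1: 0.1776. barnacles: 1 > 0.1776 → include.
Rate on top 2: 0.3236. amphipods: 0.58 > 0.3236 → include.
Rate on top 3: 0.3733. algal tufts: 0.456 > 0.3733 → include.
Rate on top 4: 0.4276. small bivalves: 0.326 < 0.4276 → exclude; stop.
Optimal diet: tube worms, barnacles, amphipods, algal tufts — 4 of 5 types.

4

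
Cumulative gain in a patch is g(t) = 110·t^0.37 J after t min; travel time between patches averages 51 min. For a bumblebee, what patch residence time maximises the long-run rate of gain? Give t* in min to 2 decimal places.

Optimal t* satisfies g'(t*) = g(t*)/(T + t*).
g'(t) = 0.37·110·t^-0.63. Setting 0.37·110·t^-0.63 = 110·t^0.37/(51+t) gives 0.37(51+t) = t, so 0.63·t = 0.37×51.
t* = 0.37×51/0.63 = 29.95 min.

29.95 min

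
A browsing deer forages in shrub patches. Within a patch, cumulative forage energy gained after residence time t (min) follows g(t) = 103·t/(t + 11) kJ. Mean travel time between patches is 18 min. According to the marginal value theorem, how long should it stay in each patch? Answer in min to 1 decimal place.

14.1 min

By the marginal value theorem, leave when the instantaneous gain rate g'(t) equals the habitat-wide average g(t)/(T + t).
g'(t) = 103·11/(t + 11)². Setting 103·11/(t+11)² = 103t/[(t+11)(18+t)] gives 11(18+t) = t(t+11), so t² = 11×18 = 198.
t* = √198 = 14.07 min.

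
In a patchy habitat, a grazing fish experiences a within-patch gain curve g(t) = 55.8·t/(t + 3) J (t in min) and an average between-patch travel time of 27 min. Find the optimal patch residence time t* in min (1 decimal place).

Maximise g(t)/(T+t): set derivative to zero → g'(t)(T+t) = g(t).
g'(t) = 55.8·3/(t + 3)². Setting 55.8·3/(t+3)² = 55.8t/[(t+3)(27+t)] gives 3(27+t) = t(t+3), so t² = 3×27 = 81.
t* = √81 = 9 min.

9.0 min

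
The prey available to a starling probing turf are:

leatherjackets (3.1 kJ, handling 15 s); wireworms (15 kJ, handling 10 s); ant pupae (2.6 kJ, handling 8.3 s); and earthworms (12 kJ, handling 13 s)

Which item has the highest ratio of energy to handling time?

In descending order of E/h:
wireworms: 15/10 = 1.5 kJ/s
earthworms: 12/13 = 0.923 kJ/s
ant pupae: 2.6/8.3 = 0.313 kJ/s
leatherjackets: 3.1/15 = 0.207 kJ/s

wireworms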